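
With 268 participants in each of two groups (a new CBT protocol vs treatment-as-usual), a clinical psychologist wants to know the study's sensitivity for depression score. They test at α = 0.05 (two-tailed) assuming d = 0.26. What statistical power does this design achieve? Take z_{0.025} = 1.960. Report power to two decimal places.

For two equal groups, power = Φ(d·√(n/2) − z_{α/2}).
d·√(n/2) = 0.26 × √(268/2) = 0.26 × 11.576 = 3.010.
z_β = 3.010 − 1.960 = 1.050.
Power = Φ(1.050) = 0.853.

power ≈ 0.85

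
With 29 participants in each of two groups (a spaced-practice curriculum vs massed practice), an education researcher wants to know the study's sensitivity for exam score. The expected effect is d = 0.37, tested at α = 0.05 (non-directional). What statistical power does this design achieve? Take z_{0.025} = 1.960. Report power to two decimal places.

For two equal groups, power = Φ(d·√(n/2) − z_{α/2}).
d·√(n/2) = 0.37 × √(29/2) = 0.37 × 3.808 = 1.409.
z_β = 1.409 − 1.960 = -0.551.
Power = Φ(-0.551) = 0.291.

power ≈ 0.29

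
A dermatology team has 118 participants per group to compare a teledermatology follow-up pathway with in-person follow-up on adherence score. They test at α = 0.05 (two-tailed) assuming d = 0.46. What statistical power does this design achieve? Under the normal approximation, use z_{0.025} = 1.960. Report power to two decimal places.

power ≈ 0.94

For two equal groups, power = Φ(d·√(n/2) − z_{α/2}).
d·√(n/2) = 0.46 × √(118/2) = 0.46 × 7.681 = 3.533.
z_β = 3.533 − 1.960 = 1.573.
Power = Φ(1.573) = 0.942.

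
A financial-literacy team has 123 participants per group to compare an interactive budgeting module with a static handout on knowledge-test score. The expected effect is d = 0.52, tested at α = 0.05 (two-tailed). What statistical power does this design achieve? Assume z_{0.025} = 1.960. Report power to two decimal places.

For two equal groups, power = Φ(d·√(n/2) − z_{α/2}).
d·√(n/2) = 0.52 × √(123/2) = 0.52 × 7.842 = 4.078.
z_β = 4.078 − 1.960 = 2.118.
Power = Φ(2.118) = 0.983.

power ≈ 0.98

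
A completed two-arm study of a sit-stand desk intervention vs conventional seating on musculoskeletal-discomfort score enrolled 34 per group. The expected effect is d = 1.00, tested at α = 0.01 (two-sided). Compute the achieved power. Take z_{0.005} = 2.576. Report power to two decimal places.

For two equal groups, power = Φ(d·√(n/2) − z_{α/2}).
d·√(n/2) = 1.00 × √(34/2) = 1.00 × 4.123 = 4.123.
z_β = 4.123 − 2.576 = 1.547.
Power = Φ(1.547) = 0.939.

power ≈ 0.94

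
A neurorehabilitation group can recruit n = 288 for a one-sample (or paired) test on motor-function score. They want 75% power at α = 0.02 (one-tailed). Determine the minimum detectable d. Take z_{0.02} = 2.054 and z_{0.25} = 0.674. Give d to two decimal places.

For a single sample (or paired design) of n = 288: d_min = (z_{α} + z_β)/√n.
z-sum = 2.054 + 0.674 = 2.728.
d_min = 2.728 / √288 = 2.728 / 16.971 = 0.161.

d_min ≈ 0.16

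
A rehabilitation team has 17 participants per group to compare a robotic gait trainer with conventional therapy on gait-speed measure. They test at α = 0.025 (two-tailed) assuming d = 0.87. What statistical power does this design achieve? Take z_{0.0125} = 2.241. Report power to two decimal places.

For two equal groups, power = Φ(d·√(n/2) − z_{α/2}).
d·√(n/2) = 0.87 × √(17/2) = 0.87 × 2.915 = 2.536.
z_β = 2.536 − 2.241 = 0.295.
Power = Φ(0.295) = 0.616.

power ≈ 0.62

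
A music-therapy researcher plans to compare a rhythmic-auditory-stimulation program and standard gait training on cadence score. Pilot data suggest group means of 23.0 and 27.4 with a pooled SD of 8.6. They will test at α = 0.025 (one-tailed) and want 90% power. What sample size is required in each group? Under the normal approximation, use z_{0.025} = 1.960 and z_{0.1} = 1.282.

Cohen's d = |M₁ − M₂| / SD_pooled = |23.0 − 27.4| / 8.6 = 4.4 / 8.6 = 0.512.
For two independent groups with equal n: n = 2·((z_{α} + z_β) / d)².
z_{α} + z_β = 1.960 + 1.282 = 3.242.
n = 2 × (3.242 / 0.512)² = 2 × 6.332² = 2 × 40.09 = 80.2.
Round up to the next whole participant.

n = 81 per group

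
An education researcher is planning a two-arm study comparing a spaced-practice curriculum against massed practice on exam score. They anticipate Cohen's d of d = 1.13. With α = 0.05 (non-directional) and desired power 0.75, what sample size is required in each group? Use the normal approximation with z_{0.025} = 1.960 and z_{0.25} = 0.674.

For two independent groups with equal n: n = 2·((z_{α/2} + z_β) / d)².
z_{α/2} + z_β = 1.960 + 0.674 = 2.634.
n = 2 × (2.634 / 1.13)² = 2 × 2.331² = 2 × 5.43 = 10.9.
Round up to the next whole participant.

n = 11 per group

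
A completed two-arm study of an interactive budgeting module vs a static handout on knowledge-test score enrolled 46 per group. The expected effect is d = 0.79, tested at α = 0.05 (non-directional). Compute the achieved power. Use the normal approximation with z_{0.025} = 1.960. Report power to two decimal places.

For two equal groups, power = Φ(d·√(n/2) − z_{α/2}).
d·√(n/2) = 0.79 × √(46/2) = 0.79 × 4.796 = 3.789.
z_β = 3.789 − 1.960 = 1.829.
Power = Φ(1.829) = 0.966.

power ≈ 0.97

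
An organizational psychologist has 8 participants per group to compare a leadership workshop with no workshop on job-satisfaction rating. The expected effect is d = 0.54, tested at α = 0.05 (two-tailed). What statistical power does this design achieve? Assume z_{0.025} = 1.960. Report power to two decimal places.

For two equal groups, power = Φ(d·√(n/2) − z_{α/2}).
d·√(n/2) = 0.54 × √(8/2) = 0.54 × 2.000 = 1.080.
z_β = 1.080 − 1.960 = -0.880.
Power = Φ(-0.880) = 0.189.

power ≈ 0.19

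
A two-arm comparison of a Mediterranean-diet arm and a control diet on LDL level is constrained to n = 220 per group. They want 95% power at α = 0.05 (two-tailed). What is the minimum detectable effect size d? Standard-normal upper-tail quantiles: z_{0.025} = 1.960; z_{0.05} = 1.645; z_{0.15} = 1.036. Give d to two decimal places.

For two independent groups of n = 220 each: d_min = (z_{α/2} + z_β)·√(2/n).
z-sum = 1.960 + 1.645 = 3.605.
d_min = 3.605 × √(2/220) = 3.605 × 0.0953 = 0.344.

d_min ≈ 0.34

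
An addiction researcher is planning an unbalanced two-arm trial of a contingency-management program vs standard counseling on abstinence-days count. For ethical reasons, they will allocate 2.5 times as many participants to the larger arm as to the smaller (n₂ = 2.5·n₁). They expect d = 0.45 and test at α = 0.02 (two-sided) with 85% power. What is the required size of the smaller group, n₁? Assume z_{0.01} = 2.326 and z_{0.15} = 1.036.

With allocation ratio k = n₂/n₁ = 2.5, Var(x̄₁−x̄₂) = σ²(1/n₁ + 1/(k·n₁)) = σ²·(k+1)/(k·n₁).
So n₁ = (1 + 1/k)·((z_{α/2} + z_β)/d)² = 1.400 × (3.362/0.45)².
n₁ = 1.400 × 55.82 = 78.1.
Round up: n₁ = 79, giving n₂ = ⌈2.5 × 79⌉ = ⌈197.5⌉ = 198.

n₁ = 79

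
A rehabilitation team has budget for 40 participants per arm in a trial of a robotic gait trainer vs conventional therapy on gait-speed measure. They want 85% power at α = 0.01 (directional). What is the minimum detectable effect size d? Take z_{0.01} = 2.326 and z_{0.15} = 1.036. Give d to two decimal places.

d_min ≈ 0.75

For two independent groups of n = 40 each: d_min = (z_{α} + z_β)·√(2/n).
z-sum = 2.326 + 1.036 = 3.362.
d_min = 3.362 × √(2/40) = 3.362 × 0.2236 = 0.752.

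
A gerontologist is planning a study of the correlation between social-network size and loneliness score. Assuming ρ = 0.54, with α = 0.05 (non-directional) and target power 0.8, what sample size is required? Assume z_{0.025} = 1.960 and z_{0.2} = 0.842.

Fisher's z: C = ½·ln((1+r)/(1−r)) = ½·ln(3.3478) = 0.6042.
n = ((z_{α/2} + z_β)/C)² + 3.
(1.960 + 0.842) / 0.6042 = 2.802 / 0.6042 = 4.638.
n = 4.638² + 3 = 21.51 + 3 = 24.5.
Round up.

n = 25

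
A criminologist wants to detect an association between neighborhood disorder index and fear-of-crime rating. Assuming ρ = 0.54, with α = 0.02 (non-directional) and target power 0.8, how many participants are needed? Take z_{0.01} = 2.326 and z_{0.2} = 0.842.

Fisher's z: C = ½·ln((1+r)/(1−r)) = ½·ln(3.3478) = 0.6042.
n = ((z_{α/2} + z_β)/C)² + 3.
(2.326 + 0.842) / 0.6042 = 3.168 / 0.6042 = 5.243.
n = 5.243² + 3 = 27.49 + 3 = 30.5.
Round up.

n = 31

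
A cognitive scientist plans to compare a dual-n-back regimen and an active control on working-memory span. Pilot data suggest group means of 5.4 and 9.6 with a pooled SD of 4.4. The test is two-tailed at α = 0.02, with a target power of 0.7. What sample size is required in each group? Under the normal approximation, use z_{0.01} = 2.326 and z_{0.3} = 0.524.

n = 18 per group

Cohen's d = |M₁ − M₂| / SD_pooled = |5.4 − 9.6| / 4.4 = 4.2 / 4.4 = 0.955.
For two independent groups with equal n: n = 2·((z_{α/2} + z_β) / d)².
z_{α/2} + z_β = 2.326 + 0.524 = 2.850.
n = 2 × (2.850 / 0.955)² = 2 × 2.984² = 2 × 8.91 = 17.8.
Round up to the next whole participant.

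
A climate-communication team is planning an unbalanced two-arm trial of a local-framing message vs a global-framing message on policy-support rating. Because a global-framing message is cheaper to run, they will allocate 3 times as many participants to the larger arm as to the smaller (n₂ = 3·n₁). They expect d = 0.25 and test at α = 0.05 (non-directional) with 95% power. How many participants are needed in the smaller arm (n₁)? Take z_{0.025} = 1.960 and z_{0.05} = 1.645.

n₁ = 278

With allocation ratio k = n₂/n₁ = 3, Var(x̄₁−x̄₂) = σ²(1/n₁ + 1/(k·n₁)) = σ²·(k+1)/(k·n₁).
So n₁ = (1 + 1/k)·((z_{α/2} + z_β)/d)² = 1.333 × (3.605/0.25)².
n₁ = 1.333 × 207.94 = 277.2.
Round up: n₁ = 278, giving n₂ = 3 × 278 = 834.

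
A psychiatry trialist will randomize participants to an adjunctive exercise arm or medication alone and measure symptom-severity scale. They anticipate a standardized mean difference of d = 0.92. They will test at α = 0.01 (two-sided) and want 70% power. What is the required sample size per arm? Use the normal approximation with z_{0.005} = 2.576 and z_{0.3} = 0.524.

n = 23 per group

For two independent groups with equal n: n = 2·((z_{α/2} + z_β) / d)².
z_{α/2} + z_β = 2.576 + 0.524 = 3.100.
n = 2 × (3.100 / 0.92)² = 2 × 3.370² = 2 × 11.35 = 22.7.
Round up to the next whole participant.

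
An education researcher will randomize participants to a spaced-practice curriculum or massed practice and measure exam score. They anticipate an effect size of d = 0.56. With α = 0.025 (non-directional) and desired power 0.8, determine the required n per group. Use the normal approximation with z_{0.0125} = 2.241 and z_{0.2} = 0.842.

n = 61 per group

For two independent groups with equal n: n = 2·((z_{α/2} + z_β) / d)².
z_{α/2} + z_β = 2.241 + 0.842 = 3.083.
n = 2 × (3.083 / 0.56)² = 2 × 5.505² = 2 × 30.31 = 60.6.
Round up to the next whole participant.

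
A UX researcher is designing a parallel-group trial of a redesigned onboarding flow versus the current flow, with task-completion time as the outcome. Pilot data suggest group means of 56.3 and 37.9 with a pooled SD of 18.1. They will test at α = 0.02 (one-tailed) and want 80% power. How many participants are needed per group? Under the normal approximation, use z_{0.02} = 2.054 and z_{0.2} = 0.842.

n = 17 per group

Cohen's d = |M₁ − M₂| / SD_pooled = |56.3 − 37.9| / 18.1 = 18.4 / 18.1 = 1.017.
For two independent groups with equal n: n = 2·((z_{α} + z_β) / d)².
z_{α} + z_β = 2.054 + 0.842 = 2.896.
n = 2 × (2.896 / 1.017)² = 2 × 2.848² = 2 × 8.11 = 16.2.
Round up to the next whole participant.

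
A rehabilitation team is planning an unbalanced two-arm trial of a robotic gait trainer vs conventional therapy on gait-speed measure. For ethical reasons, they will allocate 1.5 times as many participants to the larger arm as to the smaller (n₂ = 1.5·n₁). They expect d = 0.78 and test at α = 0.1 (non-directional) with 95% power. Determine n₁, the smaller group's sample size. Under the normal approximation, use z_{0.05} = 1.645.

n₁ = 30

With allocation ratio k = n₂/n₁ = 1.5, Var(x̄₁−x̄₂) = σ²(1/n₁ + 1/(k·n₁)) = σ²·(k+1)/(k·n₁).
So n₁ = (1 + 1/k)·((z_{α/2} + z_β)/d)² = 1.667 × (3.290/0.78)².
n₁ = 1.667 × 17.79 = 29.7.
Round up: n₁ = 30, giving n₂ = 1.5 × 30 = 45.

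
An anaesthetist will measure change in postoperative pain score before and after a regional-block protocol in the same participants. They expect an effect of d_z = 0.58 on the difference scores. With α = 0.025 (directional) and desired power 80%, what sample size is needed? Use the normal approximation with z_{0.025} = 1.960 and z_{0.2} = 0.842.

For a paired (one-sample on differences) test: n = ((z_{α} + z_β) / d)².
z_{α} + z_β = 1.960 + 0.842 = 2.802.
n = (2.802 / 0.58)² = 4.831² = 23.34.
Round up.

n = 24 pairs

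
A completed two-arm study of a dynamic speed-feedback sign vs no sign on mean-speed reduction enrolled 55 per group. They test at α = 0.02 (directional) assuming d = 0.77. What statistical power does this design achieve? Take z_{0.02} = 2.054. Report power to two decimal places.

power ≈ 0.98

For two equal groups, power = Φ(d·√(n/2) − z_{α}).
d·√(n/2) = 0.77 × √(55/2) = 0.77 × 5.244 = 4.038.
z_β = 4.038 − 2.054 = 1.984.
Power = Φ(1.984) = 0.976.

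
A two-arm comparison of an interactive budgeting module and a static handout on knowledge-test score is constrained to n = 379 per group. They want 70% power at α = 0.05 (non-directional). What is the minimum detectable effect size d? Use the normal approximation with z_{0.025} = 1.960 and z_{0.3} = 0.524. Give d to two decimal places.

d_min ≈ 0.18

For two independent groups of n = 379 each: d_min = (z_{α/2} + z_β)·√(2/n).
z-sum = 1.960 + 0.524 = 2.484.
d_min = 2.484 × √(2/379) = 2.484 × 0.0726 = 0.180.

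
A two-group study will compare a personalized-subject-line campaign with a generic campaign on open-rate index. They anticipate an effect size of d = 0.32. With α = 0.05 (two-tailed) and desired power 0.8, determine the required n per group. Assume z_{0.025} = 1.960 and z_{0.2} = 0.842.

For two independent groups with equal n: n = 2·((z_{α/2} + z_β) / d)².
z_{α/2} + z_β = 1.960 + 0.842 = 2.802.
n = 2 × (2.802 / 0.32)² = 2 × 8.756² = 2 × 76.67 = 153.3.
Round up to the next whole participant.

n = 154 per group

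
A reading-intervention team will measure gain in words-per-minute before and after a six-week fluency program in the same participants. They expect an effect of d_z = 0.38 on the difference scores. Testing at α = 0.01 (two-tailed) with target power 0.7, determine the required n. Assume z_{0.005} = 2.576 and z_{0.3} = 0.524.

For a paired (one-sample on differences) test: n = ((z_{α/2} + z_β) / d)².
z_{α/2} + z_β = 2.576 + 0.524 = 3.100.
n = (3.100 / 0.38)² = 8.158² = 66.55.
Round up.

n = 67 pairs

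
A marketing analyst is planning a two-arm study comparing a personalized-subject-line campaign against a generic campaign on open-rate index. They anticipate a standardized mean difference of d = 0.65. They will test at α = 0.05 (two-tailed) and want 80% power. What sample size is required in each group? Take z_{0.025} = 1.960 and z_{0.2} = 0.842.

For two independent groups with equal n: n = 2·((z_{α/2} + z_β) / d)².
z_{α/2} + z_β = 1.960 + 0.842 = 2.802.
n = 2 × (2.802 / 0.65)² = 2 × 4.311² = 2 × 18.58 = 37.2.
Round up to the next whole participant.

n = 38 per group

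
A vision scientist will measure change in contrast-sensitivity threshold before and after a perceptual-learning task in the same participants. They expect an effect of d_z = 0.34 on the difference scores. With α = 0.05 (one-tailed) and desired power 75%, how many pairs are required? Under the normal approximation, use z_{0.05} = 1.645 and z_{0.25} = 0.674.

For a paired (one-sample on differences) test: n = ((z_{α} + z_β) / d)².
z_{α} + z_β = 1.645 + 0.674 = 2.319.
n = (2.319 / 0.34)² = 6.821² = 46.52.
Round up.

n = 47 pairs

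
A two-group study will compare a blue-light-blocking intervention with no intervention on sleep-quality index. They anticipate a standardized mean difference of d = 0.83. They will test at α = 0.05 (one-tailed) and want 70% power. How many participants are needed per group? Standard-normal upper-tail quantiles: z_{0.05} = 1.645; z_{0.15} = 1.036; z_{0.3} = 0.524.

n = 14 per group

For two independent groups with equal n: n = 2·((z_{α} + z_β) / d)².
z_{α} + z_β = 1.645 + 0.524 = 2.169.
n = 2 × (2.169 / 0.83)² = 2 × 2.613² = 2 × 6.83 = 13.7.
Round up to the next whole participant.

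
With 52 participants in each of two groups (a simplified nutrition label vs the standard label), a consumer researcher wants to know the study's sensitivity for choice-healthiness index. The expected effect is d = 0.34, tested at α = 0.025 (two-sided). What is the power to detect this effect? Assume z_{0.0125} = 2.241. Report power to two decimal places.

power ≈ 0.31

For two equal groups, power = Φ(d·√(n/2) − z_{α/2}).
d·√(n/2) = 0.34 × √(52/2) = 0.34 × 5.099 = 1.734.
z_β = 1.734 − 2.241 = -0.507.
Power = Φ(-0.507) = 0.306.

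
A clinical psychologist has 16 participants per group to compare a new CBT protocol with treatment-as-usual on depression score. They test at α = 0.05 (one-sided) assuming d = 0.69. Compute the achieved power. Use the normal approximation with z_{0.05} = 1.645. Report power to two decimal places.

power ≈ 0.62

For two equal groups, power = Φ(d·√(n/2) − z_{α}).
d·√(n/2) = 0.69 × √(16/2) = 0.69 × 2.828 = 1.952.
z_β = 1.952 − 1.645 = 0.307.
Power = Φ(0.307) = 0.620.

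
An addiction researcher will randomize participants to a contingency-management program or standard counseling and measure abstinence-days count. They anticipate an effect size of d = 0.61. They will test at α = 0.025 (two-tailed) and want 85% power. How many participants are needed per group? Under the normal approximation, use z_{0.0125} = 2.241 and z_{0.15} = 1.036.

n = 58 per group

For two independent groups with equal n: n = 2·((z_{α/2} + z_β) / d)².
z_{α/2} + z_β = 2.241 + 1.036 = 3.277.
n = 2 × (3.277 / 0.61)² = 2 × 5.372² = 2 × 28.86 = 57.7.
Round up to the next whole participant.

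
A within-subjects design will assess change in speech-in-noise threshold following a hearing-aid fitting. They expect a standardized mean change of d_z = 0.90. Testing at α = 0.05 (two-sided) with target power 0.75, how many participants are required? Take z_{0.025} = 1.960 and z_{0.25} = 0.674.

n = 9 pairs

For a paired (one-sample on differences) test: n = ((z_{α/2} + z_β) / d)².
z_{α/2} + z_β = 1.960 + 0.674 = 2.634.
n = (2.634 / 0.90)² = 2.927² = 8.57.
Round up.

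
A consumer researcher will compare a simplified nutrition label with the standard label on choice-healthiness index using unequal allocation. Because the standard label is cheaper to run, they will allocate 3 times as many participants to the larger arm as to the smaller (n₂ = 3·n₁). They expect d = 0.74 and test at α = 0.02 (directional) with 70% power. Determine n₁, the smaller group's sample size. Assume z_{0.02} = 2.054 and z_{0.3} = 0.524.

n₁ = 17

With allocation ratio k = n₂/n₁ = 3, Var(x̄₁−x̄₂) = σ²(1/n₁ + 1/(k·n₁)) = σ²·(k+1)/(k·n₁).
So n₁ = (1 + 1/k)·((z_{α} + z_β)/d)² = 1.333 × (2.578/0.74)².
n₁ = 1.333 × 12.14 = 16.2.
Round up: n₁ = 17, giving n₂ = 3 × 17 = 51.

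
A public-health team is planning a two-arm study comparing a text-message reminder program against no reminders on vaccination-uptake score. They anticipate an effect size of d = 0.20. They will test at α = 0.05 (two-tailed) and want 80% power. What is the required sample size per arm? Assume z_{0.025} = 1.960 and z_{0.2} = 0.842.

n = 393 per group

For two independent groups with equal n: n = 2·((z_{α/2} + z_β) / d)².
z_{α/2} + z_β = 1.960 + 0.842 = 2.802.
n = 2 × (2.802 / 0.20)² = 2 × 14.010² = 2 × 196.28 = 392.6.
Round up to the next whole participant.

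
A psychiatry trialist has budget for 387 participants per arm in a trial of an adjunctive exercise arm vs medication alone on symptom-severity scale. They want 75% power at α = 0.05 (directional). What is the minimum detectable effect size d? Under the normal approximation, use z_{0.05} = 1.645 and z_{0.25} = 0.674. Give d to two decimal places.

For two independent groups of n = 387 each: d_min = (z_{α} + z_β)·√(2/n).
z-sum = 1.645 + 0.674 = 2.319.
d_min = 2.319 × √(2/387) = 2.319 × 0.0719 = 0.167.

d_min ≈ 0.17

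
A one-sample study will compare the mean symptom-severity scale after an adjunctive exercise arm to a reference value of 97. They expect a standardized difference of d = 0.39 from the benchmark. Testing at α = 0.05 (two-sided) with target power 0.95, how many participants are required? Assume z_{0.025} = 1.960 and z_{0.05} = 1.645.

For a one-sample test: n = ((z_{α/2} + z_β) / d)².
z_{α/2} + z_β = 1.960 + 1.645 = 3.605.
n = (3.605 / 0.39)² = 9.244² = 85.44.
Round up.

n = 86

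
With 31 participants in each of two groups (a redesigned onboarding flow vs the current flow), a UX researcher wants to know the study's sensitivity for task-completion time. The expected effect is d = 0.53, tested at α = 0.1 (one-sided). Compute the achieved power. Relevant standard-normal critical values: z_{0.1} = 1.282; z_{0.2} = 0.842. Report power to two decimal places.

For two equal groups, power = Φ(d·√(n/2) − z_{α}).
d·√(n/2) = 0.53 × √(31/2) = 0.53 × 3.937 = 2.087.
z_β = 2.087 − 1.282 = 0.805.
Power = Φ(0.805) = 0.789.

power ≈ 0.79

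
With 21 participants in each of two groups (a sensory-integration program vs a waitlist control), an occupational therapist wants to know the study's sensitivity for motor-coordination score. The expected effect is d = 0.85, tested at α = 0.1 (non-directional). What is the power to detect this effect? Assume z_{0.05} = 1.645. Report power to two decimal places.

For two equal groups, power = Φ(d·√(n/2) − z_{α/2}).
d·√(n/2) = 0.85 × √(21/2) = 0.85 × 3.240 = 2.754.
z_β = 2.754 − 1.645 = 1.109.
Power = Φ(1.109) = 0.866.

power ≈ 0.87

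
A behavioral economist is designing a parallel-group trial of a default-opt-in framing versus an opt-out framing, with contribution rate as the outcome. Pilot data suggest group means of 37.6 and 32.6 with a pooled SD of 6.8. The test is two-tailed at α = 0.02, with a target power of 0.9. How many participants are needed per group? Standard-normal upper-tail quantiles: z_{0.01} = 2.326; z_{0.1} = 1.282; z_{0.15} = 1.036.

Cohen's d = |M₁ − M₂| / SD_pooled = |37.6 − 32.6| / 6.8 = 5.0 / 6.8 = 0.735.
For two independent groups with equal n: n = 2·((z_{α/2} + z_β) / d)².
z_{α/2} + z_β = 2.326 + 1.282 = 3.608.
n = 2 × (3.608 / 0.735)² = 2 × 4.909² = 2 × 24.10 = 48.2.
Round up to the next whole participant.

n = 49 per group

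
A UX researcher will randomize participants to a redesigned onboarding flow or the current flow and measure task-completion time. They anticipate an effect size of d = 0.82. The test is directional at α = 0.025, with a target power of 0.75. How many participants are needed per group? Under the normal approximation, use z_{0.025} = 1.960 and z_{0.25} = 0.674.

For two independent groups with equal n: n = 2·((z_{α} + z_β) / d)².
z_{α} + z_β = 1.960 + 0.674 = 2.634.
n = 2 × (2.634 / 0.82)² = 2 × 3.212² = 2 × 10.32 = 20.6.
Round up to the next whole participant.

n = 21 per group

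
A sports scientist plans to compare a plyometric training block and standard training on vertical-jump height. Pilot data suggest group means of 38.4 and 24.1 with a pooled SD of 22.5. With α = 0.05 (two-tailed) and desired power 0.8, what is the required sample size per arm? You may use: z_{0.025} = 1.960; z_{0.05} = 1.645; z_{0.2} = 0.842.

n = 39 per group

Cohen's d = |M₁ − M₂| / SD_pooled = |38.4 − 24.1| / 22.5 = 14.3 / 22.5 = 0.636.
For two independent groups with equal n: n = 2·((z_{α/2} + z_β) / d)².
z_{α/2} + z_β = 1.960 + 0.842 = 2.802.
n = 2 × (2.802 / 0.636)² = 2 × 4.406² = 2 × 19.41 = 38.8.
Round up to the next whole participant.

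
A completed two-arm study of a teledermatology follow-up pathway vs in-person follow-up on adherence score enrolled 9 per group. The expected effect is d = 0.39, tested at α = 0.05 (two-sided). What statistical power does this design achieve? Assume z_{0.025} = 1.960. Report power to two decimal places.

For two equal groups, power = Φ(d·√(n/2) − z_{α/2}).
d·√(n/2) = 0.39 × √(9/2) = 0.39 × 2.121 = 0.827.
z_β = 0.827 − 1.960 = -1.133.
Power = Φ(-1.133) = 0.129.

power ≈ 0.13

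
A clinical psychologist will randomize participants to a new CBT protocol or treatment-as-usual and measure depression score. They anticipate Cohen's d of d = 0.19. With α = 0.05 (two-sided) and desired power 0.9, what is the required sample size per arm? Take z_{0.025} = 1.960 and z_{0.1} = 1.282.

n = 583 per group

For two independent groups with equal n: n = 2·((z_{α/2} + z_β) / d)².
z_{α/2} + z_β = 1.960 + 1.282 = 3.242.
n = 2 × (3.242 / 0.19)² = 2 × 17.063² = 2 × 291.15 = 582.3.
Round up to the next whole participant.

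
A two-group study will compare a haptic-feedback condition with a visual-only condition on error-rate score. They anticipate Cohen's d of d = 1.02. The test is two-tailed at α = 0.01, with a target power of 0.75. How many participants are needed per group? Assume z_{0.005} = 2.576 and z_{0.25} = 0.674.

For two independent groups with equal n: n = 2·((z_{α/2} + z_β) / d)².
z_{α/2} + z_β = 2.576 + 0.674 = 3.250.
n = 2 × (3.250 / 1.02)² = 2 × 3.186² = 2 × 10.15 = 20.3.
Round up to the next whole participant.

n = 21 per group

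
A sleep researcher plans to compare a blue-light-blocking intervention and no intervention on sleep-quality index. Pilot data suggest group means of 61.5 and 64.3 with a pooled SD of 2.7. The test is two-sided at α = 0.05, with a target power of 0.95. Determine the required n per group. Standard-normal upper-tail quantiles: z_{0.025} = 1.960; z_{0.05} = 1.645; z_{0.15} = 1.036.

Cohen's d = |M₁ − M₂| / SD_pooled = |61.5 − 64.3| / 2.7 = 2.8 / 2.7 = 1.037.
For two independent groups with equal n: n = 2·((z_{α/2} + z_β) / d)².
z_{α/2} + z_β = 1.960 + 1.645 = 3.605.
n = 2 × (3.605 / 1.037)² = 2 × 3.476² = 2 × 12.09 = 24.2.
Round up to the next whole participant.

n = 25 per group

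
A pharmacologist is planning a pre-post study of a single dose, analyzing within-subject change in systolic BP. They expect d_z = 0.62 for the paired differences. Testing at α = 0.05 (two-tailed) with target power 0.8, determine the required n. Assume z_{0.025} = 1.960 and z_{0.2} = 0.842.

n = 21 pairs

For a paired (one-sample on differences) test: n = ((z_{α/2} + z_β) / d)².
z_{α/2} + z_β = 1.960 + 0.842 = 2.802.
n = (2.802 / 0.62)² = 4.519² = 20.42.
Round up.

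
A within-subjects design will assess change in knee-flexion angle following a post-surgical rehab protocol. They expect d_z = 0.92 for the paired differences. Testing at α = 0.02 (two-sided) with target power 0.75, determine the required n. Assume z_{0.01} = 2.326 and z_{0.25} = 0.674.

n = 11 pairs

For a paired (one-sample on differences) test: n = ((z_{α/2} + z_β) / d)².
z_{α/2} + z_β = 2.326 + 0.674 = 3.000.
n = (3.000 / 0.92)² = 3.261² = 10.63.
Round up.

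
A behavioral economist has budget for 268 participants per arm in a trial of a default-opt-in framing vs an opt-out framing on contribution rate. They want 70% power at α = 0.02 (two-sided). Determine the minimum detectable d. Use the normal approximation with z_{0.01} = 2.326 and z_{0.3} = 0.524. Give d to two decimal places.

d_min ≈ 0.25

For two independent groups of n = 268 each: d_min = (z_{α/2} + z_β)·√(2/n).
z-sum = 2.326 + 0.524 = 2.850.
d_min = 2.850 × √(2/268) = 2.850 × 0.0864 = 0.246.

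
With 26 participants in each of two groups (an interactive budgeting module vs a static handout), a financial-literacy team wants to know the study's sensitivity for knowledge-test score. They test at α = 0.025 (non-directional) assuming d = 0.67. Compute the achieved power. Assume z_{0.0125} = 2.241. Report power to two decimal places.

power ≈ 0.57

For two equal groups, power = Φ(d·√(n/2) − z_{α/2}).
d·√(n/2) = 0.67 × √(26/2) = 0.67 × 3.606 = 2.416.
z_β = 2.416 − 2.241 = 0.175.
Power = Φ(0.175) = 0.569.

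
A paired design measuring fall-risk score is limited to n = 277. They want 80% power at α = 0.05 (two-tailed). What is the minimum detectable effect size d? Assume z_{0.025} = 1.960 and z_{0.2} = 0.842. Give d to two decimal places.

d_min ≈ 0.17

For a single sample (or paired design) of n = 277: d_min = (z_{α/2} + z_β)/√n.
z-sum = 1.960 + 0.842 = 2.802.
d_min = 2.802 / √277 = 2.802 / 16.643 = 0.168.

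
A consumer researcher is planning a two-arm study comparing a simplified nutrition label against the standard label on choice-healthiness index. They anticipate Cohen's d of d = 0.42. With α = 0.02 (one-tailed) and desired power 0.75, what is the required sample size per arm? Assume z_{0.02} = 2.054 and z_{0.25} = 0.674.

n = 85 per group

For two independent groups with equal n: n = 2·((z_{α} + z_β) / d)².
z_{α} + z_β = 2.054 + 0.674 = 2.728.
n = 2 × (2.728 / 0.42)² = 2 × 6.495² = 2 × 42.19 = 84.4.
Round up to the next whole participant.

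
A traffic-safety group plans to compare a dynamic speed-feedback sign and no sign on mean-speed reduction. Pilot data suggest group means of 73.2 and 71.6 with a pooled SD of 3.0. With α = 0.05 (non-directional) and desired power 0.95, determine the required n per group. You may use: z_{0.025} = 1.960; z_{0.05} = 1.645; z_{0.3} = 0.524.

n = 92 per group

Cohen's d = |M₁ − M₂| / SD_pooled = |73.2 − 71.6| / 3.0 = 1.6 / 3.0 = 0.533.
For two independent groups with equal n: n = 2·((z_{α/2} + z_β) / d)².
z_{α/2} + z_β = 1.960 + 1.645 = 3.605.
n = 2 × (3.605 / 0.533)² = 2 × 6.764² = 2 × 45.75 = 91.5.
Round up to the next whole participant.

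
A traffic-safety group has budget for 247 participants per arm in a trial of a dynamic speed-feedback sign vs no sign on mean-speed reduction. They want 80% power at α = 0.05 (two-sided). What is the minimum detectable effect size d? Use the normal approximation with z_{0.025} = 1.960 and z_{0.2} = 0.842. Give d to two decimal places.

For two independent groups of n = 247 each: d_min = (z_{α/2} + z_β)·√(2/n).
z-sum = 1.960 + 0.842 = 2.802.
d_min = 2.802 × √(2/247) = 2.802 × 0.0900 = 0.252.

d_min ≈ 0.25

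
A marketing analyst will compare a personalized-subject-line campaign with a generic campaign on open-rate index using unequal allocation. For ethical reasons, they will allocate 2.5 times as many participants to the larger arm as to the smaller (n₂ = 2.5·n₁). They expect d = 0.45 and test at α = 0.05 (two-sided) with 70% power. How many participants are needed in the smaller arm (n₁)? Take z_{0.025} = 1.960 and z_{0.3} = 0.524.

n₁ = 43

With allocation ratio k = n₂/n₁ = 2.5, Var(x̄₁−x̄₂) = σ²(1/n₁ + 1/(k·n₁)) = σ²·(k+1)/(k·n₁).
So n₁ = (1 + 1/k)·((z_{α/2} + z_β)/d)² = 1.400 × (2.484/0.45)².
n₁ = 1.400 × 30.47 = 42.7.
Round up: n₁ = 43, giving n₂ = ⌈2.5 × 43⌉ = ⌈107.5⌉ = 108.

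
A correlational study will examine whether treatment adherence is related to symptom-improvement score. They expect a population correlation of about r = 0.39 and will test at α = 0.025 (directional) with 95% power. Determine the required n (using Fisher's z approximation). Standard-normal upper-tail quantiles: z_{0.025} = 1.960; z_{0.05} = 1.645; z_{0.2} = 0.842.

Fisher's z: C = ½·ln((1+r)/(1−r)) = ½·ln(2.2787) = 0.4118.
n = ((z_{α} + z_β)/C)² + 3.
(1.960 + 1.645) / 0.4118 = 3.605 / 0.4118 = 8.754.
n = 8.754² + 3 = 76.64 + 3 = 79.6.
Round up.

n = 80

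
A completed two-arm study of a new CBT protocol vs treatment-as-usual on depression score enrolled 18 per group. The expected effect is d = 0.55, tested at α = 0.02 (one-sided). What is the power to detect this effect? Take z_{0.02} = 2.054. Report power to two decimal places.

power ≈ 0.34

For two equal groups, power = Φ(d·√(n/2) − z_{α}).
d·√(n/2) = 0.55 × √(18/2) = 0.55 × 3.000 = 1.650.
z_β = 1.650 − 2.054 = -0.404.
Power = Φ(-0.404) = 0.343.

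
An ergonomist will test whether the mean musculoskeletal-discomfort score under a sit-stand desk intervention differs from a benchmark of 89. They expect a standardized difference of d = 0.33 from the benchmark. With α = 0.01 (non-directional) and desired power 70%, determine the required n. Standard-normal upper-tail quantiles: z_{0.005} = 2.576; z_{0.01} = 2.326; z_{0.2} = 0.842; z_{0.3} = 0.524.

For a one-sample test: n = ((z_{α/2} + z_β) / d)².
z_{α/2} + z_β = 2.576 + 0.524 = 3.100.
n = (3.100 / 0.33)² = 9.394² = 88.25.
Round up.

n = 89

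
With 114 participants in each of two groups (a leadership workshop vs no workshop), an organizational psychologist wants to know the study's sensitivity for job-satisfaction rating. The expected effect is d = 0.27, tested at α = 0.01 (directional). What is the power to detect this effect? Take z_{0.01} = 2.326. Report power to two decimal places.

For two equal groups, power = Φ(d·√(n/2) − z_{α}).
d·√(n/2) = 0.27 × √(114/2) = 0.27 × 7.550 = 2.038.
z_β = 2.038 − 2.326 = -0.288.
Power = Φ(-0.288) = 0.387.

power ≈ 0.39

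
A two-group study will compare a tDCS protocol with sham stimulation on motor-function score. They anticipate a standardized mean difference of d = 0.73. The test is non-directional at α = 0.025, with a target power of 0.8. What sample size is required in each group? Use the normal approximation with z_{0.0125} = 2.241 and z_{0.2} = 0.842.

For two independent groups with equal n: n = 2·((z_{α/2} + z_β) / d)².
z_{α/2} + z_β = 2.241 + 0.842 = 3.083.
n = 2 × (3.083 / 0.73)² = 2 × 4.223² = 2 × 17.84 = 35.7.
Round up to the next whole participant.

n = 36 per group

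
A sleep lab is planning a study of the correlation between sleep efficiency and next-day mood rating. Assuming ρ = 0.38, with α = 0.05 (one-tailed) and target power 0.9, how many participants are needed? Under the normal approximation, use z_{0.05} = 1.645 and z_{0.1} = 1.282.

n = 57

Fisher's z: C = ½·ln((1+r)/(1−r)) = ½·ln(2.2258) = 0.4001.
n = ((z_{α} + z_β)/C)² + 3.
(1.645 + 1.282) / 0.4001 = 2.927 / 0.4001 = 7.316.
n = 7.316² + 3 = 53.52 + 3 = 56.5.
Round up.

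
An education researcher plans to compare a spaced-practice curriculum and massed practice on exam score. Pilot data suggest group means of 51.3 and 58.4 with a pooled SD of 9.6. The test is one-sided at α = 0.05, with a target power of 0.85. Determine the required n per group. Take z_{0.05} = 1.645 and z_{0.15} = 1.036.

Cohen's d = |M₁ − M₂| / SD_pooled = |51.3 − 58.4| / 9.6 = 7.1 / 9.6 = 0.740.
For two independent groups with equal n: n = 2·((z_{α} + z_β) / d)².
z_{α} + z_β = 1.645 + 1.036 = 2.681.
n = 2 × (2.681 / 0.740)² = 2 × 3.623² = 2 × 13.13 = 26.3.
Round up to the next whole participant.

n = 27 per group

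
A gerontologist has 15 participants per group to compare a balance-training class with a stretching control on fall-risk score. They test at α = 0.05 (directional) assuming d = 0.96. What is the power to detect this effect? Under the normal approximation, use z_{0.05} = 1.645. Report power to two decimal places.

power ≈ 0.84

For two equal groups, power = Φ(d·√(n/2) − z_{α}).
d·√(n/2) = 0.96 × √(15/2) = 0.96 × 2.739 = 2.629.
z_β = 2.629 − 1.645 = 0.984.
Power = Φ(0.984) = 0.837.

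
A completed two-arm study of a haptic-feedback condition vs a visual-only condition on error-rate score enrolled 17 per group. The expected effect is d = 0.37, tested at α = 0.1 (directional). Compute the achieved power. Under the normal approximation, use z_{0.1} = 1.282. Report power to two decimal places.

For two equal groups, power = Φ(d·√(n/2) − z_{α}).
d·√(n/2) = 0.37 × √(17/2) = 0.37 × 2.915 = 1.079.
z_β = 1.079 − 1.282 = -0.203.
Power = Φ(-0.203) = 0.419.

power ≈ 0.42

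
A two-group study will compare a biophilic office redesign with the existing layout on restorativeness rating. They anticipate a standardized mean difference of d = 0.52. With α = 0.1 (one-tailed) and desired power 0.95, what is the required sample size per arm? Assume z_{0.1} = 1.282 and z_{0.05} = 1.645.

n = 64 per group

For two independent groups with equal n: n = 2·((z_{α} + z_β) / d)².
z_{α} + z_β = 1.282 + 1.645 = 2.927.
n = 2 × (2.927 / 0.52)² = 2 × 5.629² = 2 × 31.68 = 63.4.
Round up to the next whole participant.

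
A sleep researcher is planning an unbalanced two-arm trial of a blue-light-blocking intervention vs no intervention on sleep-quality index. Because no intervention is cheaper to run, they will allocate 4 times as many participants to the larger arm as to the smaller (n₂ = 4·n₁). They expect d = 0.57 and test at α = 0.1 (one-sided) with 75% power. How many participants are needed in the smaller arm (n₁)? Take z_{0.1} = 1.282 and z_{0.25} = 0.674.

With allocation ratio k = n₂/n₁ = 4, Var(x̄₁−x̄₂) = σ²(1/n₁ + 1/(k·n₁)) = σ²·(k+1)/(k·n₁).
So n₁ = (1 + 1/k)·((z_{α} + z_β)/d)² = 1.250 × (1.956/0.57)².
n₁ = 1.250 × 11.78 = 14.7.
Round up: n₁ = 15, giving n₂ = 4 × 15 = 60.

n₁ = 15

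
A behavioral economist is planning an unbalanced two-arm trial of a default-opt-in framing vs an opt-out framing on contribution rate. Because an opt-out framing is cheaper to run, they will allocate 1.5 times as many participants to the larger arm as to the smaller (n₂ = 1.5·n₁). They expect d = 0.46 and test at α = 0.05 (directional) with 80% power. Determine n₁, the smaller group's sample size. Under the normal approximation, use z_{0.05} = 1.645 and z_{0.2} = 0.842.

With allocation ratio k = n₂/n₁ = 1.5, Var(x̄₁−x̄₂) = σ²(1/n₁ + 1/(k·n₁)) = σ²·(k+1)/(k·n₁).
So n₁ = (1 + 1/k)·((z_{α} + z_β)/d)² = 1.667 × (2.487/0.46)².
n₁ = 1.667 × 29.23 = 48.7.
Round up: n₁ = 49, giving n₂ = ⌈1.5 × 49⌉ = ⌈73.5⌉ = 74.

n₁ = 49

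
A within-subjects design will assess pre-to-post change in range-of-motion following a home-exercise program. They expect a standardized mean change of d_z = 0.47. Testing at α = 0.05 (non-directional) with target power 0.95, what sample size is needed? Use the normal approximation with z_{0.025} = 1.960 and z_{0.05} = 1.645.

n = 59 pairs

For a paired (one-sample on differences) test: n = ((z_{α/2} + z_β) / d)².
z_{α/2} + z_β = 1.960 + 1.645 = 3.605.
n = (3.605 / 0.47)² = 7.670² = 58.83.
Round up.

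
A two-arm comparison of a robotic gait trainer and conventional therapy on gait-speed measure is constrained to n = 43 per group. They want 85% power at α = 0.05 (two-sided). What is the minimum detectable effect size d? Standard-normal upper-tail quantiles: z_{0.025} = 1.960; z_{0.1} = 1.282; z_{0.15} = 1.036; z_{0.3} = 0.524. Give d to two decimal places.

d_min ≈ 0.65

For two independent groups of n = 43 each: d_min = (z_{α/2} + z_β)·√(2/n).
z-sum = 1.960 + 1.036 = 2.996.
d_min = 2.996 × √(2/43) = 2.996 × 0.2157 = 0.646.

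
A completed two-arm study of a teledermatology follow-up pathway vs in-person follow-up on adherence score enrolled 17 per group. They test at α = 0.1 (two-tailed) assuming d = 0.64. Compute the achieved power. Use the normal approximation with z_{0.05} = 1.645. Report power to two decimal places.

power ≈ 0.59

For two equal groups, power = Φ(d·√(n/2) − z_{α/2}).
d·√(n/2) = 0.64 × √(17/2) = 0.64 × 2.915 = 1.866.
z_β = 1.866 − 1.645 = 0.221.
Power = Φ(0.221) = 0.587.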